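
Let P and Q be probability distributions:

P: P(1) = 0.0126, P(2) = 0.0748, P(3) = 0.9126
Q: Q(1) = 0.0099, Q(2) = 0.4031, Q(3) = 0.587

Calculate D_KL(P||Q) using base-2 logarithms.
0.4036 bits

D_KL(P||Q) = Σ P(x) log₂(P(x)/Q(x))

Computing term by term:
  P(1)·log₂(P(1)/Q(1)) = 0.0126·log₂(0.0126/0.0099) = 0.00438
  P(2)·log₂(P(2)/Q(2)) = 0.0748·log₂(0.0748/0.4031) = -0.18177
  P(3)·log₂(P(3)/Q(3)) = 0.9126·log₂(0.9126/0.587) = 0.58098

D_KL(P||Q) = 0.00438 - 0.18177 + 0.58098 = 0.40359 ≈ 0.4036 bits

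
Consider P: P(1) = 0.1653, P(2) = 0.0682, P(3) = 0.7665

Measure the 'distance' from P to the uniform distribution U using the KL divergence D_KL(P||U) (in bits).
0.5974 bits

U(i) = 1/3 for all i

D_KL(P||U) = Σ P(x) log₂(P(x) / (1/3))
           = Σ P(x) log₂(P(x)) + log₂(3)
           = log₂(3) - H(P)

H(P) = -Σ P(x) log₂(P(x)):
  -P(1)·log₂(P(1)) = -(0.1653)·log₂(0.1653) = 0.42926
  -P(2)·log₂(P(2)) = -(0.0682)·log₂(0.0682) = 0.26421
  -P(3)·log₂(P(3)) = -(0.7665)·log₂(0.7665) = 0.29406
H(P) = 0.42926 + 0.26421 + 0.29406 = 0.98753 bits

log₂(3) = 1.58496 bits

D_KL(P||U) = 1.58496 - 0.98753 = 0.59743 ≈ 0.5974 bits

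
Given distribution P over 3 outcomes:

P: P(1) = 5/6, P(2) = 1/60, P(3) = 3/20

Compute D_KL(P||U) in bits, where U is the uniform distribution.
0.8568 bits

U(i) = 1/3 for all i

D_KL(P||U) = Σ P(x) log₂(P(x) / (1/3))
           = Σ P(x) log₂(P(x)) + log₂(3)
           = log₂(3) - H(P)

H(P) = -Σ P(x) log₂(P(x)):
  -P(1)·log₂(P(1)) = -(5/6)·log₂(5/6) = 0.21920
  -P(2)·log₂(P(2)) = -(1/60)·log₂(1/60) = 0.09845
  -P(3)·log₂(P(3)) = -(3/20)·log₂(3/20) = 0.41054
H(P) = 0.21920 + 0.09845 + 0.41054 = 0.72819 bits

log₂(3) = 1.58496 bits

D_KL(P||U) = 1.58496 - 0.72819 = 0.85677 ≈ 0.8568 bits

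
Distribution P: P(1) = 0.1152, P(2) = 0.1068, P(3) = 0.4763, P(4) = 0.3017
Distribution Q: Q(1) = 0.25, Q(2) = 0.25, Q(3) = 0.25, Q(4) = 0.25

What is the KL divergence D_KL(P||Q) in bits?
0.2649 bits

D_KL(P||Q) = Σ P(x) log₂(P(x)/Q(x))

Computing term by term:
  P(1)·log₂(P(1)/Q(1)) = 0.1152·log₂(0.1152/0.25) = -0.12877
  P(2)·log₂(P(2)/Q(2)) = 0.1068·log₂(0.1068/0.25) = -0.13105
  P(3)·log₂(P(3)/Q(3)) = 0.4763·log₂(0.4763/0.25) = 0.44293
  P(4)·log₂(P(4)/Q(4)) = 0.3017·log₂(0.3017/0.25) = 0.08182

D_KL(P||Q) = -0.12877 - 0.13105 + 0.44293 + 0.08182 = 0.26493 ≈ 0.2649 bits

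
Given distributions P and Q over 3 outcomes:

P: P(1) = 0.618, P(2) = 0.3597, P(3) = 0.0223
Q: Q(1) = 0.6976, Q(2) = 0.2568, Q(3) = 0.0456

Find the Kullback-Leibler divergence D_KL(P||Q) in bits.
0.0438 bits

D_KL(P||Q) = Σ P(x) log₂(P(x)/Q(x))

Computing term by term:
  P(1)·log₂(P(1)/Q(1)) = 0.618·log₂(0.618/0.6976) = -0.10802
  P(2)·log₂(P(2)/Q(2)) = 0.3597·log₂(0.3597/0.2568) = 0.17487
  P(3)·log₂(P(3)/Q(3)) = 0.0223·log₂(0.0223/0.0456) = -0.02301

D_KL(P||Q) = -0.10802 + 0.17487 - 0.02301 = 0.04384 ≈ 0.0438 bits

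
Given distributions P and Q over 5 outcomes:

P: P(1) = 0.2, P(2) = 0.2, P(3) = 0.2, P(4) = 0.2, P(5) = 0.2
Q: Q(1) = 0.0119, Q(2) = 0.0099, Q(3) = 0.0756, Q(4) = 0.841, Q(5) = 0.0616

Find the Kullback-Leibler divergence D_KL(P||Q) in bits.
1.8876 bits

D_KL(P||Q) = Σ P(x) log₂(P(x)/Q(x))

Computing term by term:
  P(1)·log₂(P(1)/Q(1)) = 0.2·log₂(0.2/0.0119) = 0.81419
  P(2)·log₂(P(2)/Q(2)) = 0.2·log₂(0.2/0.0099) = 0.86729
  P(3)·log₂(P(3)/Q(3)) = 0.2·log₂(0.2/0.0756) = 0.28071
  P(4)·log₂(P(4)/Q(4)) = 0.2·log₂(0.2/0.841) = -0.41442
  P(5)·log₂(P(5)/Q(5)) = 0.2·log₂(0.2/0.0616) = 0.33980

D_KL(P||Q) = 0.81419 + 0.86729 + 0.28071 - 0.41442 + 0.33980 = 1.88757 ≈ 1.8876 bits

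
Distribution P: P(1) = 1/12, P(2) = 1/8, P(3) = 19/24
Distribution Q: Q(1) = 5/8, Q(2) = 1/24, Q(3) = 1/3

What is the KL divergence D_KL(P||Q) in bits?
0.9438 bits

D_KL(P||Q) = Σ P(x) log₂(P(x)/Q(x))

Computing term by term:
  P(1)·log₂(P(1)/Q(1)) = (1/12)·log₂((1/12)/(5/8)) = -0.24224
  P(2)·log₂(P(2)/Q(2)) = (1/8)·log₂((1/8)/(1/24)) = 0.19812
  P(3)·log₂(P(3)/Q(3)) = (19/24)·log₂((19/24)/(1/3)) = 0.98794

D_KL(P||Q) = -0.24224 + 0.19812 + 0.98794 = 0.94382 ≈ 0.9438 bits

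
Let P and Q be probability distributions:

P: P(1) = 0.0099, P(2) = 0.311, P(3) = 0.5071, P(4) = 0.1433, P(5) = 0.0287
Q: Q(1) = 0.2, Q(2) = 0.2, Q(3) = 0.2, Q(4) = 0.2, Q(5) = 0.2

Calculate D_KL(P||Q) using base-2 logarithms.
0.6865 bits

D_KL(P||Q) = Σ P(x) log₂(P(x)/Q(x))

Computing term by term:
  P(1)·log₂(P(1)/Q(1)) = 0.0099·log₂(0.0099/0.2) = -0.04293
  P(2)·log₂(P(2)/Q(2)) = 0.311·log₂(0.311/0.2) = 0.19808
  P(3)·log₂(P(3)/Q(3)) = 0.5071·log₂(0.5071/0.2) = 0.68067
  P(4)·log₂(P(4)/Q(4)) = 0.1433·log₂(0.1433/0.2) = -0.06892
  P(5)·log₂(P(5)/Q(5)) = 0.0287·log₂(0.0287/0.2) = -0.08039

D_KL(P||Q) = -0.04293 + 0.19808 + 0.68067 - 0.06892 - 0.08039 = 0.68651 ≈ 0.6865 bits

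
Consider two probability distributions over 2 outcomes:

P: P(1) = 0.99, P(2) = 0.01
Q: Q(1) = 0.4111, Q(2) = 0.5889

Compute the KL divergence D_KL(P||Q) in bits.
1.1965 bits

D_KL(P||Q) = Σ P(x) log₂(P(x)/Q(x))

Computing term by term:
  P(1)·log₂(P(1)/Q(1)) = 0.99·log₂(0.99/0.4111) = 1.25526
  P(2)·log₂(P(2)/Q(2)) = 0.01·log₂(0.01/0.5889) = -0.05880

D_KL(P||Q) = 1.25526 - 0.05880 = 1.19646 ≈ 1.1965 bits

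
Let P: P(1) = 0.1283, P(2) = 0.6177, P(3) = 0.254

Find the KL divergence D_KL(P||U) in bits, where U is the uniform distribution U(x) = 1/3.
0.2734 bits

U(i) = 1/3 for all i

D_KL(P||U) = Σ P(x) log₂(P(x) / (1/3))
           = Σ P(x) log₂(P(x)) + log₂(3)
           = log₂(3) - H(P)

H(P) = -Σ P(x) log₂(P(x)):
  -P(1)·log₂(P(1)) = -(0.1283)·log₂(0.1283) = 0.38008
  -P(2)·log₂(P(2)) = -(0.6177)·log₂(0.6177) = 0.42931
  -P(3)·log₂(P(3)) = -(0.254)·log₂(0.254) = 0.50218
H(P) = 0.38008 + 0.42931 + 0.50218 = 1.31157 bits

log₂(3) = 1.58496 bits

D_KL(P||U) = 1.58496 - 1.31157 = 0.27339 ≈ 0.2734 bits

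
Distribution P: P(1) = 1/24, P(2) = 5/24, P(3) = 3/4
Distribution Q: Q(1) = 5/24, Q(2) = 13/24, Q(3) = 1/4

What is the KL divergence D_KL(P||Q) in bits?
0.8048 bits

D_KL(P||Q) = Σ P(x) log₂(P(x)/Q(x))

Computing term by term:
  P(1)·log₂(P(1)/Q(1)) = (1/24)·log₂((1/24)/(5/24)) = -0.09675
  P(2)·log₂(P(2)/Q(2)) = (5/24)·log₂((5/24)/(13/24)) = -0.28719
  P(3)·log₂(P(3)/Q(3)) = (3/4)·log₂((3/4)/(1/4)) = 1.18872

D_KL(P||Q) = -0.09675 - 0.28719 + 1.18872 = 0.80478 ≈ 0.8048 bits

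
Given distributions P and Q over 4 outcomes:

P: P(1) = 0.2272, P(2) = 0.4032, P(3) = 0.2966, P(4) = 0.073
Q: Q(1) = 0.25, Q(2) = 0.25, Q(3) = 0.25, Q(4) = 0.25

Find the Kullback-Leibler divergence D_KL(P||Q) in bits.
0.1902 bits

D_KL(P||Q) = Σ P(x) log₂(P(x)/Q(x))

Computing term by term:
  P(1)·log₂(P(1)/Q(1)) = 0.2272·log₂(0.2272/0.25) = -0.03135
  P(2)·log₂(P(2)/Q(2)) = 0.4032·log₂(0.4032/0.25) = 0.27803
  P(3)·log₂(P(3)/Q(3)) = 0.2966·log₂(0.2966/0.25) = 0.07314
  P(4)·log₂(P(4)/Q(4)) = 0.073·log₂(0.073/0.25) = -0.12965

D_KL(P||Q) = -0.03135 + 0.27803 + 0.07314 - 0.12965 = 0.19017 ≈ 0.1902 bits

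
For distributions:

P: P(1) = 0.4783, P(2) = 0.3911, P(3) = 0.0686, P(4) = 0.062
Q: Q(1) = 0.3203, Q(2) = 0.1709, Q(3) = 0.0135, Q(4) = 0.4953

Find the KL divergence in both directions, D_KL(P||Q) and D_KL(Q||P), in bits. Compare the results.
D_KL(P||Q) = 0.7188 bits, D_KL(Q||P) = 1.0638 bits. D_KL(Q||P) is larger than D_KL(P||Q) by 0.3450 bits; the two directions differ.

D_KL(P||Q) = Σ P(x) log₂(P(x)/Q(x))

Computing term by term:
  P(1)·log₂(P(1)/Q(1)) = 0.4783·log₂(0.4783/0.3203) = 0.27669
  P(2)·log₂(P(2)/Q(2)) = 0.3911·log₂(0.3911/0.1709) = 0.46712
  P(3)·log₂(P(3)/Q(3)) = 0.0686·log₂(0.0686/0.0135) = 0.16088
  P(4)·log₂(P(4)/Q(4)) = 0.062·log₂(0.062/0.4953) = -0.18587

D_KL(P||Q) = 0.27669 + 0.46712 + 0.16088 - 0.18587 = 0.71882 ≈ 0.7188 bits

D_KL(Q||P) = Σ Q(x) log₂(Q(x)/P(x))

Computing term by term:
  Q(1)·log₂(Q(1)/P(1)) = 0.3203·log₂(0.3203/0.4783) = -0.18529
  Q(2)·log₂(Q(2)/P(2)) = 0.1709·log₂(0.1709/0.3911) = -0.20412
  Q(3)·log₂(Q(3)/P(3)) = 0.0135·log₂(0.0135/0.0686) = -0.03166
  Q(4)·log₂(Q(4)/P(4)) = 0.4953·log₂(0.4953/0.062) = 1.48489

D_KL(Q||P) = -0.18529 - 0.20412 - 0.03166 + 1.48489 = 1.06382 ≈ 1.0638 bits

These are NOT equal (difference: 0.3450 bits). KL divergence is asymmetric: D_KL(P||Q) ≠ D_KL(Q||P) in general.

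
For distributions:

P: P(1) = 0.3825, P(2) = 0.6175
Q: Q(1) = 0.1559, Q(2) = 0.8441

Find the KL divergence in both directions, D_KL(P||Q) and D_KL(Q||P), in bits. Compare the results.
D_KL(P||Q) = 0.2168 bits, D_KL(Q||P) = 0.1788 bits. D_KL(P||Q) is larger than D_KL(Q||P) by 0.0380 bits; the two directions differ.

D_KL(P||Q) = Σ P(x) log₂(P(x)/Q(x))

Computing term by term:
  P(1)·log₂(P(1)/Q(1)) = 0.3825·log₂(0.3825/0.1559) = 0.49528
  P(2)·log₂(P(2)/Q(2)) = 0.6175·log₂(0.6175/0.8441) = -0.27848

D_KL(P||Q) = 0.49528 - 0.27848 = 0.21680 ≈ 0.2168 bits

D_KL(Q||P) = Σ Q(x) log₂(Q(x)/P(x))

Computing term by term:
  Q(1)·log₂(Q(1)/P(1)) = 0.1559·log₂(0.1559/0.3825) = -0.20187
  Q(2)·log₂(Q(2)/P(2)) = 0.8441·log₂(0.8441/0.6175) = 0.38067

D_KL(Q||P) = -0.20187 + 0.38067 = 0.17880 ≈ 0.1788 bits

These are NOT equal (difference: 0.0380 bits). KL divergence is asymmetric: D_KL(P||Q) ≠ D_KL(Q||P) in general.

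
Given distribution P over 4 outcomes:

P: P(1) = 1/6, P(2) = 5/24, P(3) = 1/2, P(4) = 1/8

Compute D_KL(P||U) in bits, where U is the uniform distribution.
0.2227 bits

U(i) = 1/4 for all i

D_KL(P||U) = Σ P(x) log₂(P(x) / (1/4))
           = Σ P(x) log₂(P(x)) + log₂(4)
           = log₂(4) - H(P)

H(P) = -Σ P(x) log₂(P(x)):
  -P(1)·log₂(P(1)) = -(1/6)·log₂(1/6) = 0.43083
  -P(2)·log₂(P(2)) = -(5/24)·log₂(5/24) = 0.47147
  -P(3)·log₂(P(3)) = -(1/2)·log₂(1/2) = 0.50000
  -P(4)·log₂(P(4)) = -(1/8)·log₂(1/8) = 0.37500
H(P) = 0.43083 + 0.47147 + 0.50000 + 0.37500 = 1.77730 bits

log₂(4) = 2.00000 bits

D_KL(P||U) = 2.00000 - 1.77730 = 0.22270 ≈ 0.2227 bits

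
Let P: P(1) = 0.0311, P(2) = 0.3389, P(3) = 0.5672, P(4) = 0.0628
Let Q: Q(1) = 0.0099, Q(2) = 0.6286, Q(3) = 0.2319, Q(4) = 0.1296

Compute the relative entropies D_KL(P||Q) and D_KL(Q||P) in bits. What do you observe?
D_KL(P||Q) = 0.4156 bits, D_KL(Q||P) = 0.3801 bits. The two directions give different values (D_KL(P||Q) exceeds D_KL(Q||P) by 0.0355 bits): KL divergence is asymmetric.

D_KL(P||Q) = Σ P(x) log₂(P(x)/Q(x))

Computing term by term:
  P(1)·log₂(P(1)/Q(1)) = 0.0311·log₂(0.0311/0.0099) = 0.05136
  P(2)·log₂(P(2)/Q(2)) = 0.3389·log₂(0.3389/0.6286) = -0.30206
  P(3)·log₂(P(3)/Q(3)) = 0.5672·log₂(0.5672/0.2319) = 0.73189
  P(4)·log₂(P(4)/Q(4)) = 0.0628·log₂(0.0628/0.1296) = -0.06564

D_KL(P||Q) = 0.05136 - 0.30206 + 0.73189 - 0.06564 = 0.41555 ≈ 0.4156 bits

D_KL(Q||P) = Σ Q(x) log₂(Q(x)/P(x))

Computing term by term:
  Q(1)·log₂(Q(1)/P(1)) = 0.0099·log₂(0.0099/0.0311) = -0.01635
  Q(2)·log₂(Q(2)/P(2)) = 0.6286·log₂(0.6286/0.3389) = 0.56026
  Q(3)·log₂(Q(3)/P(3)) = 0.2319·log₂(0.2319/0.5672) = -0.29923
  Q(4)·log₂(Q(4)/P(4)) = 0.1296·log₂(0.1296/0.0628) = 0.13546

D_KL(Q||P) = -0.01635 + 0.56026 - 0.29923 + 0.13546 = 0.38014 ≈ 0.3801 bits

These are NOT equal (difference: 0.0355 bits). KL divergence is asymmetric: D_KL(P||Q) ≠ D_KL(Q||P) in general.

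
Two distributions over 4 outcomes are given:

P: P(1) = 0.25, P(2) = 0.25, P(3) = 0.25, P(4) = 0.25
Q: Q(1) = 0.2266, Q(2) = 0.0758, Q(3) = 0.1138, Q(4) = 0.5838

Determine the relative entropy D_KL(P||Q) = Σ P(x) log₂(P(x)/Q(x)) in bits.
0.4438 bits

D_KL(P||Q) = Σ P(x) log₂(P(x)/Q(x))

Computing term by term:
  P(1)·log₂(P(1)/Q(1)) = 0.25·log₂(0.25/0.2266) = 0.03545
  P(2)·log₂(P(2)/Q(2)) = 0.25·log₂(0.25/0.0758) = 0.43041
  P(3)·log₂(P(3)/Q(3)) = 0.25·log₂(0.25/0.1138) = 0.28386
  P(4)·log₂(P(4)/Q(4)) = 0.25·log₂(0.25/0.5838) = -0.30589

D_KL(P||Q) = 0.03545 + 0.43041 + 0.28386 - 0.30589 = 0.44383 ≈ 0.4438 bits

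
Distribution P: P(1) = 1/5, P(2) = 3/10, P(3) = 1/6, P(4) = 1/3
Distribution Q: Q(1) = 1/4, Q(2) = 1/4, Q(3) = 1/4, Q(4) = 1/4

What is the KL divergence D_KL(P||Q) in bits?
0.0554 bits

D_KL(P||Q) = Σ P(x) log₂(P(x)/Q(x))

Computing term by term:
  P(1)·log₂(P(1)/Q(1)) = (1/5)·log₂((1/5)/(1/4)) = -0.06439
  P(2)·log₂(P(2)/Q(2)) = (3/10)·log₂((3/10)/(1/4)) = 0.07891
  P(3)·log₂(P(3)/Q(3)) = (1/6)·log₂((1/6)/(1/4)) = -0.09749
  P(4)·log₂(P(4)/Q(4)) = (1/3)·log₂((1/3)/(1/4)) = 0.13835

D_KL(P||Q) = -0.06439 + 0.07891 - 0.09749 + 0.13835 = 0.05538 ≈ 0.0554 bits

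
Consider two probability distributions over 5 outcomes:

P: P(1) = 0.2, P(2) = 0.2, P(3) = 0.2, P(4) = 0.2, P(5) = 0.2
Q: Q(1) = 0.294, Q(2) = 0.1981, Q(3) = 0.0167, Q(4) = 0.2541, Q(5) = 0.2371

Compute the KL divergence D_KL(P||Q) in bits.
0.4898 bits

D_KL(P||Q) = Σ P(x) log₂(P(x)/Q(x))

Computing term by term:
  P(1)·log₂(P(1)/Q(1)) = 0.2·log₂(0.2/0.294) = -0.11116
  P(2)·log₂(P(2)/Q(2)) = 0.2·log₂(0.2/0.1981) = 0.00275
  P(3)·log₂(P(3)/Q(3)) = 0.2·log₂(0.2/0.0167) = 0.71642
  P(4)·log₂(P(4)/Q(4)) = 0.2·log₂(0.2/0.2541) = -0.06908
  P(5)·log₂(P(5)/Q(5)) = 0.2·log₂(0.2/0.2371) = -0.04910

D_KL(P||Q) = -0.11116 + 0.00275 + 0.71642 - 0.06908 - 0.04910 = 0.48983 ≈ 0.4898 bits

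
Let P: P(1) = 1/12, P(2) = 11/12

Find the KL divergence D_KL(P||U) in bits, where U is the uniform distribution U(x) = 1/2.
0.5862 bits

U(i) = 1/2 for all i

D_KL(P||U) = Σ P(x) log₂(P(x) / (1/2))
           = Σ P(x) log₂(P(x)) + log₂(2)
           = log₂(2) - H(P)

H(P) = -Σ P(x) log₂(P(x)):
  -P(1)·log₂(P(1)) = -(1/12)·log₂(1/12) = 0.29875
  -P(2)·log₂(P(2)) = -(11/12)·log₂(11/12) = 0.11507
H(P) = 0.29875 + 0.11507 = 0.41382 bits

log₂(2) = 1.00000 bits

D_KL(P||U) = 1.00000 - 0.41382 = 0.58618 ≈ 0.5862 bits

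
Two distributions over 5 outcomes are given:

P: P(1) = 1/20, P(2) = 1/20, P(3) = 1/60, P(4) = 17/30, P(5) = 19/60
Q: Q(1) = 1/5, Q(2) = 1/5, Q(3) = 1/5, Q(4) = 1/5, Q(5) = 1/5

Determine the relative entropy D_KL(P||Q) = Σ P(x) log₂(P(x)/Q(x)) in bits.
0.8016 bits

D_KL(P||Q) = Σ P(x) log₂(P(x)/Q(x))

Computing term by term:
  P(1)·log₂(P(1)/Q(1)) = (1/20)·log₂((1/20)/(1/5)) = -0.10000
  P(2)·log₂(P(2)/Q(2)) = (1/20)·log₂((1/20)/(1/5)) = -0.10000
  P(3)·log₂(P(3)/Q(3)) = (1/60)·log₂((1/60)/(1/5)) = -0.05975
  P(4)·log₂(P(4)/Q(4)) = (17/30)·log₂((17/30)/(1/5)) = 0.85142
  P(5)·log₂(P(5)/Q(5)) = (19/60)·log₂((19/60)/(1/5)) = 0.20994

D_KL(P||Q) = -0.10000 - 0.10000 - 0.05975 + 0.85142 + 0.20994 = 0.80161 ≈ 0.8016 bits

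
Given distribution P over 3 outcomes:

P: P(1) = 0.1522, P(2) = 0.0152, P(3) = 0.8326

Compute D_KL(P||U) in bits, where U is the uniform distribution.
0.8597 bits

U(i) = 1/3 for all i

D_KL(P||U) = Σ P(x) log₂(P(x) / (1/3))
           = Σ P(x) log₂(P(x)) + log₂(3)
           = log₂(3) - H(P)

H(P) = -Σ P(x) log₂(P(x)):
  -P(1)·log₂(P(1)) = -(0.1522)·log₂(0.1522) = 0.41337
  -P(2)·log₂(P(2)) = -(0.0152)·log₂(0.0152) = 0.09180
  -P(3)·log₂(P(3)) = -(0.8326)·log₂(0.8326) = 0.22006
H(P) = 0.41337 + 0.09180 + 0.22006 = 0.72523 bits

log₂(3) = 1.58496 bits

D_KL(P||U) = 1.58496 - 0.72523 = 0.85973 ≈ 0.8597 bits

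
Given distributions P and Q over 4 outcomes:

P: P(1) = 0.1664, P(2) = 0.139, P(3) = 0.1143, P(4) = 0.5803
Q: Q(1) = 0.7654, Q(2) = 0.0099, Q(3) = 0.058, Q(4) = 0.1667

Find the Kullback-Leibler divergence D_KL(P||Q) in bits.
1.3196 bits

D_KL(P||Q) = Σ P(x) log₂(P(x)/Q(x))

Computing term by term:
  P(1)·log₂(P(1)/Q(1)) = 0.1664·log₂(0.1664/0.7654) = -0.36634
  P(2)·log₂(P(2)/Q(2)) = 0.139·log₂(0.139/0.0099) = 0.52980
  P(3)·log₂(P(3)/Q(3)) = 0.1143·log₂(0.1143/0.058) = 0.11187
  P(4)·log₂(P(4)/Q(4)) = 0.5803·log₂(0.5803/0.1667) = 1.04428

D_KL(P||Q) = -0.36634 + 0.52980 + 0.11187 + 1.04428 = 1.31961 ≈ 1.3196 bits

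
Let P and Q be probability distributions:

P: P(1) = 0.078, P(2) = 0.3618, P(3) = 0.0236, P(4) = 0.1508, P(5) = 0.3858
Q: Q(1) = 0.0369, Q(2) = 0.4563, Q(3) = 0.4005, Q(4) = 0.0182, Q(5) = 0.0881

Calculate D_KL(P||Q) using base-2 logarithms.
1.1487 bits

D_KL(P||Q) = Σ P(x) log₂(P(x)/Q(x))

Computing term by term:
  P(1)·log₂(P(1)/Q(1)) = 0.078·log₂(0.078/0.0369) = 0.08423
  P(2)·log₂(P(2)/Q(2)) = 0.3618·log₂(0.3618/0.4563) = -0.12113
  P(3)·log₂(P(3)/Q(3)) = 0.0236·log₂(0.0236/0.4005) = -0.09640
  P(4)·log₂(P(4)/Q(4)) = 0.1508·log₂(0.1508/0.0182) = 0.46003
  P(5)·log₂(P(5)/Q(5)) = 0.3858·log₂(0.3858/0.0881) = 0.82200

D_KL(P||Q) = 0.08423 - 0.12113 - 0.09640 + 0.46003 + 0.82200 = 1.14873 ≈ 1.1487 bits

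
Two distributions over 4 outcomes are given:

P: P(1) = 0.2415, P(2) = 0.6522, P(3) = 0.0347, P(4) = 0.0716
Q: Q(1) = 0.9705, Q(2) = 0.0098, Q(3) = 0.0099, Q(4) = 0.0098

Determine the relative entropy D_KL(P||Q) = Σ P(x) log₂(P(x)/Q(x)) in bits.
3.7336 bits

D_KL(P||Q) = Σ P(x) log₂(P(x)/Q(x))

Computing term by term:
  P(1)·log₂(P(1)/Q(1)) = 0.2415·log₂(0.2415/0.9705) = -0.48462
  P(2)·log₂(P(2)/Q(2)) = 0.6522·log₂(0.6522/0.0098) = 3.94998
  P(3)·log₂(P(3)/Q(3)) = 0.0347·log₂(0.0347/0.0099) = 0.06279
  P(4)·log₂(P(4)/Q(4)) = 0.0716·log₂(0.0716/0.0098) = 0.20543

D_KL(P||Q) = -0.48462 + 3.94998 + 0.06279 + 0.20543 = 3.73358 ≈ 3.7336 bits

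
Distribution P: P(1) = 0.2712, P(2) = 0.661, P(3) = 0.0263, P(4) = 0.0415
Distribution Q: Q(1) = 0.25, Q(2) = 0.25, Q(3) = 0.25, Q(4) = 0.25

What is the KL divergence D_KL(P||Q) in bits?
0.7661 bits

D_KL(P||Q) = Σ P(x) log₂(P(x)/Q(x))

Computing term by term:
  P(1)·log₂(P(1)/Q(1)) = 0.2712·log₂(0.2712/0.25) = 0.03185
  P(2)·log₂(P(2)/Q(2)) = 0.661·log₂(0.661/0.25) = 0.92720
  P(3)·log₂(P(3)/Q(3)) = 0.0263·log₂(0.0263/0.25) = -0.08544
  P(4)·log₂(P(4)/Q(4)) = 0.0415·log₂(0.0415/0.25) = -0.10752

D_KL(P||Q) = 0.03185 + 0.92720 - 0.08544 - 0.10752 = 0.76609 ≈ 0.7661 bits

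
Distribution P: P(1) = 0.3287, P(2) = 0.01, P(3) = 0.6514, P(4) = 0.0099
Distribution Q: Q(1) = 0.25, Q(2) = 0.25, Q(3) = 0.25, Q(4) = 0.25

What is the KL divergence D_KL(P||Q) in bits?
0.9372 bits

D_KL(P||Q) = Σ P(x) log₂(P(x)/Q(x))

Computing term by term:
  P(1)·log₂(P(1)/Q(1)) = 0.3287·log₂(0.3287/0.25) = 0.12979
  P(2)·log₂(P(2)/Q(2)) = 0.01·log₂(0.01/0.25) = -0.04644
  P(3)·log₂(P(3)/Q(3)) = 0.6514·log₂(0.6514/0.25) = 0.89998
  P(4)·log₂(P(4)/Q(4)) = 0.0099·log₂(0.0099/0.25) = -0.04612

D_KL(P||Q) = 0.12979 - 0.04644 + 0.89998 - 0.04612 = 0.93721 ≈ 0.9372 bits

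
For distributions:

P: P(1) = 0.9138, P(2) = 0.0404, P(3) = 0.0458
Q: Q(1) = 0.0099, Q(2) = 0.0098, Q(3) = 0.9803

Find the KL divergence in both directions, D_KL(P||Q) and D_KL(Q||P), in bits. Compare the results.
D_KL(P||Q) = 5.8457 bits, D_KL(Q||P) = 4.2481 bits. D_KL(P||Q) is larger than D_KL(Q||P) by 1.5976 bits; the two directions differ.

D_KL(P||Q) = Σ P(x) log₂(P(x)/Q(x))

Computing term by term:
  P(1)·log₂(P(1)/Q(1)) = 0.9138·log₂(0.9138/0.0099) = 5.96557
  P(2)·log₂(P(2)/Q(2)) = 0.0404·log₂(0.0404/0.0098) = 0.08256
  P(3)·log₂(P(3)/Q(3)) = 0.0458·log₂(0.0458/0.9803) = -0.20243

D_KL(P||Q) = 5.96557 + 0.08256 - 0.20243 = 5.84570 ≈ 5.8457 bits

D_KL(Q||P) = Σ Q(x) log₂(Q(x)/P(x))

Computing term by term:
  Q(1)·log₂(Q(1)/P(1)) = 0.0099·log₂(0.0099/0.9138) = -0.06463
  Q(2)·log₂(Q(2)/P(2)) = 0.0098·log₂(0.0098/0.0404) = -0.02003
  Q(3)·log₂(Q(3)/P(3)) = 0.9803·log₂(0.9803/0.0458) = 4.33273

D_KL(Q||P) = -0.06463 - 0.02003 + 4.33273 = 4.24807 ≈ 4.2481 bits

These are NOT equal (difference: 1.5976 bits). KL divergence is asymmetric: D_KL(P||Q) ≠ D_KL(Q||P) in general.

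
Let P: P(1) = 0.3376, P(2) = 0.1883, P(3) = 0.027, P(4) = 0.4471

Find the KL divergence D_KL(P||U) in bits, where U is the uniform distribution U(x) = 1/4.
0.3576 bits

U(i) = 1/4 for all i

D_KL(P||U) = Σ P(x) log₂(P(x) / (1/4))
           = Σ P(x) log₂(P(x)) + log₂(4)
           = log₂(4) - H(P)

H(P) = -Σ P(x) log₂(P(x)):
  -P(1)·log₂(P(1)) = -(0.3376)·log₂(0.3376) = 0.52889
  -P(2)·log₂(P(2)) = -(0.1883)·log₂(0.1883) = 0.45359
  -P(3)·log₂(P(3)) = -(0.027)·log₂(0.027) = 0.14069
  -P(4)·log₂(P(4)) = -(0.4471)·log₂(0.4471) = 0.51923
H(P) = 0.52889 + 0.45359 + 0.14069 + 0.51923 = 1.64240 bits

log₂(4) = 2.00000 bits

D_KL(P||U) = 2.00000 - 1.64240 = 0.35760 ≈ 0.3576 bits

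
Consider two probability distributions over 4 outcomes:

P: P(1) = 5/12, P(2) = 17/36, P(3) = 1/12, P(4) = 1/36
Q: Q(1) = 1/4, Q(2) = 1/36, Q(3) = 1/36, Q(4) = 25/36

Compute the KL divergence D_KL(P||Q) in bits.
2.2403 bits

D_KL(P||Q) = Σ P(x) log₂(P(x)/Q(x))

Computing term by term:
  P(1)·log₂(P(1)/Q(1)) = (5/12)·log₂((5/12)/(1/4)) = 0.30707
  P(2)·log₂(P(2)/Q(2)) = (17/36)·log₂((17/36)/(1/36)) = 1.93019
  P(3)·log₂(P(3)/Q(3)) = (1/12)·log₂((1/12)/(1/36)) = 0.13208
  P(4)·log₂(P(4)/Q(4)) = (1/36)·log₂((1/36)/(25/36)) = -0.12900

D_KL(P||Q) = 0.30707 + 1.93019 + 0.13208 - 0.12900 = 2.24034 ≈ 2.2403 bits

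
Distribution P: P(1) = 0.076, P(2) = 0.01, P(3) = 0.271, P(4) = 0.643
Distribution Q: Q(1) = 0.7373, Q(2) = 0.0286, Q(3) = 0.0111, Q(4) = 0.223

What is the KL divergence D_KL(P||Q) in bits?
1.9673 bits

D_KL(P||Q) = Σ P(x) log₂(P(x)/Q(x))

Computing term by term:
  P(1)·log₂(P(1)/Q(1)) = 0.076·log₂(0.076/0.7373) = -0.24914
  P(2)·log₂(P(2)/Q(2)) = 0.01·log₂(0.01/0.0286) = -0.01516
  P(3)·log₂(P(3)/Q(3)) = 0.271·log₂(0.271/0.0111) = 1.24922
  P(4)·log₂(P(4)/Q(4)) = 0.643·log₂(0.643/0.223) = 0.98236

D_KL(P||Q) = -0.24914 - 0.01516 + 1.24922 + 0.98236 = 1.96728 ≈ 1.9673 bits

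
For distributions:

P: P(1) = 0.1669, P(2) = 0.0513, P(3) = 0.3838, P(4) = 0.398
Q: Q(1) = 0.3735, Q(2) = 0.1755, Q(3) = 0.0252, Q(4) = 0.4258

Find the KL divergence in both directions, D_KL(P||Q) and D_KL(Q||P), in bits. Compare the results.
D_KL(P||Q) = 1.1841 bits, D_KL(Q||P) = 0.6879 bits. D_KL(P||Q) is larger than D_KL(Q||P) by 0.4962 bits; the two directions differ.

D_KL(P||Q) = Σ P(x) log₂(P(x)/Q(x))

Computing term by term:
  P(1)·log₂(P(1)/Q(1)) = 0.1669·log₂(0.1669/0.3735) = -0.19396
  P(2)·log₂(P(2)/Q(2)) = 0.0513·log₂(0.0513/0.1755) = -0.09103
  P(3)·log₂(P(3)/Q(3)) = 0.3838·log₂(0.3838/0.0252) = 1.50790
  P(4)·log₂(P(4)/Q(4)) = 0.398·log₂(0.398/0.4258) = -0.03877

D_KL(P||Q) = -0.19396 - 0.09103 + 1.50790 - 0.03877 = 1.18414 ≈ 1.1841 bits

D_KL(Q||P) = Σ Q(x) log₂(Q(x)/P(x))

Computing term by term:
  Q(1)·log₂(Q(1)/P(1)) = 0.3735·log₂(0.3735/0.1669) = 0.43405
  Q(2)·log₂(Q(2)/P(2)) = 0.1755·log₂(0.1755/0.0513) = 0.31141
  Q(3)·log₂(Q(3)/P(3)) = 0.0252·log₂(0.0252/0.3838) = -0.09901
  Q(4)·log₂(Q(4)/P(4)) = 0.4258·log₂(0.4258/0.398) = 0.04148

D_KL(Q||P) = 0.43405 + 0.31141 - 0.09901 + 0.04148 = 0.68793 ≈ 0.6879 bits

These are NOT equal (difference: 0.4962 bits). KL divergence is asymmetric: D_KL(P||Q) ≠ D_KL(Q||P) in general.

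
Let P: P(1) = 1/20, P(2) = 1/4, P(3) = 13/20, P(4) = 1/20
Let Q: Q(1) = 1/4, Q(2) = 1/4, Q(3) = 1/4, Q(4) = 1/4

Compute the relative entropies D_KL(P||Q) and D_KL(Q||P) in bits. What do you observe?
D_KL(P||Q) = 0.6638 bits, D_KL(Q||P) = 0.8163 bits. The two directions give different values (D_KL(Q||P) exceeds D_KL(P||Q) by 0.1525 bits): KL divergence is asymmetric.

D_KL(P||Q) = Σ P(x) log₂(P(x)/Q(x))

Computing term by term:
  P(1)·log₂(P(1)/Q(1)) = (1/20)·log₂((1/20)/(1/4)) = -0.11610
  P(2)·log₂(P(2)/Q(2)) = (1/4)·log₂((1/4)/(1/4)) = 0.00000
  P(3)·log₂(P(3)/Q(3)) = (13/20)·log₂((13/20)/(1/4)) = 0.89603
  P(4)·log₂(P(4)/Q(4)) = (1/20)·log₂((1/20)/(1/4)) = -0.11610

D_KL(P||Q) = -0.11610 + 0.00000 + 0.89603 - 0.11610 = 0.66383 ≈ 0.6638 bits

D_KL(Q||P) = Σ Q(x) log₂(Q(x)/P(x))

Computing term by term:
  Q(1)·log₂(Q(1)/P(1)) = (1/4)·log₂((1/4)/(1/20)) = 0.58048
  Q(2)·log₂(Q(2)/P(2)) = (1/4)·log₂((1/4)/(1/4)) = 0.00000
  Q(3)·log₂(Q(3)/P(3)) = (1/4)·log₂((1/4)/(13/20)) = -0.34463
  Q(4)·log₂(Q(4)/P(4)) = (1/4)·log₂((1/4)/(1/20)) = 0.58048

D_KL(Q||P) = 0.58048 + 0.00000 - 0.34463 + 0.58048 = 0.81633 ≈ 0.8163 bits

These are NOT equal (difference: 0.1525 bits). KL divergence is asymmetric: D_KL(P||Q) ≠ D_KL(Q||P) in general.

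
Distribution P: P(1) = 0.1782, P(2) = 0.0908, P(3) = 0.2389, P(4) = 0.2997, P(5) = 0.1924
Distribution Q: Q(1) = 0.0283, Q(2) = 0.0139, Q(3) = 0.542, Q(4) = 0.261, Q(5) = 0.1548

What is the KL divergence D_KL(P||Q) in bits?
0.5567 bits

D_KL(P||Q) = Σ P(x) log₂(P(x)/Q(x))

Computing term by term:
  P(1)·log₂(P(1)/Q(1)) = 0.1782·log₂(0.1782/0.0283) = 0.47305
  P(2)·log₂(P(2)/Q(2)) = 0.0908·log₂(0.0908/0.0139) = 0.24585
  P(3)·log₂(P(3)/Q(3)) = 0.2389·log₂(0.2389/0.542) = -0.28235
  P(4)·log₂(P(4)/Q(4)) = 0.2997·log₂(0.2997/0.261) = 0.05978
  P(5)·log₂(P(5)/Q(5)) = 0.1924·log₂(0.1924/0.1548) = 0.06036

D_KL(P||Q) = 0.47305 + 0.24585 - 0.28235 + 0.05978 + 0.06036 = 0.55669 ≈ 0.5567 bits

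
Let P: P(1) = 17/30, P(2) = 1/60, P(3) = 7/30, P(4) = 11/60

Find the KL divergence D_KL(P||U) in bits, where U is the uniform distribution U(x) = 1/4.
0.4986 bits

U(i) = 1/4 for all i

D_KL(P||U) = Σ P(x) log₂(P(x) / (1/4))
           = Σ P(x) log₂(P(x)) + log₂(4)
           = log₂(4) - H(P)

H(P) = -Σ P(x) log₂(P(x)):
  -P(1)·log₂(P(1)) = -(17/30)·log₂(17/30) = 0.46434
  -P(2)·log₂(P(2)) = -(1/60)·log₂(1/60) = 0.09845
  -P(3)·log₂(P(3)) = -(7/30)·log₂(7/30) = 0.48989
  -P(4)·log₂(P(4)) = -(11/60)·log₂(11/60) = 0.44870
H(P) = 0.46434 + 0.09845 + 0.48989 + 0.44870 = 1.50138 bits

log₂(4) = 2.00000 bits

D_KL(P||U) = 2.00000 - 1.50138 = 0.49862 ≈ 0.4986 bits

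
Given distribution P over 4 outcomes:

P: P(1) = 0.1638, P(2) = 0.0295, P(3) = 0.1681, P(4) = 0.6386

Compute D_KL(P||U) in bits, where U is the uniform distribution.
0.5769 bits

U(i) = 1/4 for all i

D_KL(P||U) = Σ P(x) log₂(P(x) / (1/4))
           = Σ P(x) log₂(P(x)) + log₂(4)
           = log₂(4) - H(P)

H(P) = -Σ P(x) log₂(P(x)):
  -P(1)·log₂(P(1)) = -(0.1638)·log₂(0.1638) = 0.42752
  -P(2)·log₂(P(2)) = -(0.0295)·log₂(0.0295) = 0.14995
  -P(3)·log₂(P(3)) = -(0.1681)·log₂(0.1681) = 0.43246
  -P(4)·log₂(P(4)) = -(0.6386)·log₂(0.6386) = 0.41318
H(P) = 0.42752 + 0.14995 + 0.43246 + 0.41318 = 1.42311 bits

log₂(4) = 2.00000 bits

D_KL(P||U) = 2.00000 - 1.42311 = 0.57689 ≈ 0.5769 bits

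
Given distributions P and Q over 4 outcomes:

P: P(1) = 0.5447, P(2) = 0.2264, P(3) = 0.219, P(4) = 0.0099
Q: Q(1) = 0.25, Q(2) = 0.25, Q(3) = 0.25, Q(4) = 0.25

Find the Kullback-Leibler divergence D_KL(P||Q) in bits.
0.4917 bits

D_KL(P||Q) = Σ P(x) log₂(P(x)/Q(x))

Computing term by term:
  P(1)·log₂(P(1)/Q(1)) = 0.5447·log₂(0.5447/0.25) = 0.61199
  P(2)·log₂(P(2)/Q(2)) = 0.2264·log₂(0.2264/0.25) = -0.03239
  P(3)·log₂(P(3)/Q(3)) = 0.219·log₂(0.219/0.25) = -0.04183
  P(4)·log₂(P(4)/Q(4)) = 0.0099·log₂(0.0099/0.25) = -0.04612

D_KL(P||Q) = 0.61199 - 0.03239 - 0.04183 - 0.04612 = 0.49165 ≈ 0.4917 bits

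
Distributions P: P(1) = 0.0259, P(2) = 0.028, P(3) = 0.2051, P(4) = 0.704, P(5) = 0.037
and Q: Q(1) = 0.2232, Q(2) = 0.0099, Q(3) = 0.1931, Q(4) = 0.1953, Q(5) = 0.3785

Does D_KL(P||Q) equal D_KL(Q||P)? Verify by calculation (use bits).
D_KL(P||Q) = 1.1576 bits, D_KL(Q||P) = 1.5704 bits. No — D_KL(P||Q) ≠ D_KL(Q||P) for this pair.

D_KL(P||Q) = Σ P(x) log₂(P(x)/Q(x))

Computing term by term:
  P(1)·log₂(P(1)/Q(1)) = 0.0259·log₂(0.0259/0.2232) = -0.08048
  P(2)·log₂(P(2)/Q(2)) = 0.028·log₂(0.028/0.0099) = 0.04200
  P(3)·log₂(P(3)/Q(3)) = 0.2051·log₂(0.2051/0.1931) = 0.01784
  P(4)·log₂(P(4)/Q(4)) = 0.704·log₂(0.704/0.1953) = 1.30232
  P(5)·log₂(P(5)/Q(5)) = 0.037·log₂(0.037/0.3785) = -0.12412

D_KL(P||Q) = -0.08048 + 0.04200 + 0.01784 + 1.30232 - 0.12412 = 1.15756 ≈ 1.1576 bits

D_KL(Q||P) = Σ Q(x) log₂(Q(x)/P(x))

Computing term by term:
  Q(1)·log₂(Q(1)/P(1)) = 0.2232·log₂(0.2232/0.0259) = 0.69355
  Q(2)·log₂(Q(2)/P(2)) = 0.0099·log₂(0.0099/0.028) = -0.01485
  Q(3)·log₂(Q(3)/P(3)) = 0.1931·log₂(0.1931/0.2051) = -0.01680
  Q(4)·log₂(Q(4)/P(4)) = 0.1953·log₂(0.1953/0.704) = -0.36128
  Q(5)·log₂(Q(5)/P(5)) = 0.3785·log₂(0.3785/0.037) = 1.26975

D_KL(Q||P) = 0.69355 - 0.01485 - 0.01680 - 0.36128 + 1.26975 = 1.57037 ≈ 1.5704 bits

These are NOT equal (difference: 0.4128 bits). KL divergence is asymmetric: D_KL(P||Q) ≠ D_KL(Q||P) in general.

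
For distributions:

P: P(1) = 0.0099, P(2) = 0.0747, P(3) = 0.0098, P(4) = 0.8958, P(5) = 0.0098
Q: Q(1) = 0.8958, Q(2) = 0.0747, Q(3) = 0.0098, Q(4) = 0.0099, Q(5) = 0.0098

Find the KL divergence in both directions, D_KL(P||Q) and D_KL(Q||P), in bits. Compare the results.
D_KL(P||Q) = 5.7580 bits, D_KL(Q||P) = 5.7580 bits. The two directions give exactly the same value for this pair.

D_KL(P||Q) = Σ P(x) log₂(P(x)/Q(x))

Computing term by term:
  P(1)·log₂(P(1)/Q(1)) = 0.0099·log₂(0.0099/0.8958) = -0.06435
  P(2)·log₂(P(2)/Q(2)) = 0.0747·log₂(0.0747/0.0747) = 0.00000
  P(3)·log₂(P(3)/Q(3)) = 0.0098·log₂(0.0098/0.0098) = 0.00000
  P(4)·log₂(P(4)/Q(4)) = 0.8958·log₂(0.8958/0.0099) = 5.82235
  P(5)·log₂(P(5)/Q(5)) = 0.0098·log₂(0.0098/0.0098) = 0.00000

D_KL(P||Q) = -0.06435 + 0.00000 + 0.00000 + 5.82235 + 0.00000 = 5.75800 ≈ 5.7580 bits

D_KL(Q||P) = Σ Q(x) log₂(Q(x)/P(x))

Computing term by term:
  Q(1)·log₂(Q(1)/P(1)) = 0.8958·log₂(0.8958/0.0099) = 5.82235
  Q(2)·log₂(Q(2)/P(2)) = 0.0747·log₂(0.0747/0.0747) = 0.00000
  Q(3)·log₂(Q(3)/P(3)) = 0.0098·log₂(0.0098/0.0098) = 0.00000
  Q(4)·log₂(Q(4)/P(4)) = 0.0099·log₂(0.0099/0.8958) = -0.06435
  Q(5)·log₂(Q(5)/P(5)) = 0.0098·log₂(0.0098/0.0098) = 0.00000

D_KL(Q||P) = 5.82235 + 0.00000 + 0.00000 - 0.06435 + 0.00000 = 5.75800 ≈ 5.7580 bits

These ARE equal here. Q is P with outcomes relabeled (Q(1) = P(4), Q(4) = P(1)) by a relabeling that is its own inverse, so the two sums contain exactly the same terms in a different order. This is a special case — KL divergence is not symmetric in general: D_KL(P||Q) ≠ D_KL(Q||P) for most P, Q.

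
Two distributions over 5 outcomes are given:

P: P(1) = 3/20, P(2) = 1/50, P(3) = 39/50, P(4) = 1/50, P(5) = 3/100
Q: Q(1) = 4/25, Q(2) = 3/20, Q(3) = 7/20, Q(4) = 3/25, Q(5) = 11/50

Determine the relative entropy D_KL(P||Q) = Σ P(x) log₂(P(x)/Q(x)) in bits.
0.6917 bits

D_KL(P||Q) = Σ P(x) log₂(P(x)/Q(x))

Computing term by term:
  P(1)·log₂(P(1)/Q(1)) = (3/20)·log₂((3/20)/(4/25)) = -0.01397
  P(2)·log₂(P(2)/Q(2)) = (1/50)·log₂((1/50)/(3/20)) = -0.05814
  P(3)·log₂(P(3)/Q(3)) = (39/50)·log₂((39/50)/(7/20)) = 0.90177
  P(4)·log₂(P(4)/Q(4)) = (1/50)·log₂((1/50)/(3/25)) = -0.05170
  P(5)·log₂(P(5)/Q(5)) = (3/100)·log₂((3/100)/(11/50)) = -0.08623

D_KL(P||Q) = -0.01397 - 0.05814 + 0.90177 - 0.05170 - 0.08623 = 0.69173 ≈ 0.6917 bits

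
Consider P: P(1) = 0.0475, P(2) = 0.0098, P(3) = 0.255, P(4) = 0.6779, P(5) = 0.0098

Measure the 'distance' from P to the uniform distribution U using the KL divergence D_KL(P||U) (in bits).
1.0994 bits

U(i) = 1/5 for all i

D_KL(P||U) = Σ P(x) log₂(P(x) / (1/5))
           = Σ P(x) log₂(P(x)) + log₂(5)
           = log₂(5) - H(P)

H(P) = -Σ P(x) log₂(P(x)):
  -P(1)·log₂(P(1)) = -(0.0475)·log₂(0.0475) = 0.20881
  -P(2)·log₂(P(2)) = -(0.0098)·log₂(0.0098) = 0.06540
  -P(3)·log₂(P(3)) = -(0.255)·log₂(0.255) = 0.50271
  -P(4)·log₂(P(4)) = -(0.6779)·log₂(0.6779) = 0.38020
  -P(5)·log₂(P(5)) = -(0.0098)·log₂(0.0098) = 0.06540
H(P) = 0.20881 + 0.06540 + 0.50271 + 0.38020 + 0.06540 = 1.22252 bits

log₂(5) = 2.32193 bits

D_KL(P||U) = 2.32193 - 1.22252 = 1.09941 ≈ 1.0994 bits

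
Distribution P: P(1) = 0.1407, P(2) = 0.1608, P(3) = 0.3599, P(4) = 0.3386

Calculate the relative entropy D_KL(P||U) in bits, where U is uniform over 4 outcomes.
0.1183 bits

U(i) = 1/4 for all i

D_KL(P||U) = Σ P(x) log₂(P(x) / (1/4))
           = Σ P(x) log₂(P(x)) + log₂(4)
           = log₂(4) - H(P)

H(P) = -Σ P(x) log₂(P(x)):
  -P(1)·log₂(P(1)) = -(0.1407)·log₂(0.1407) = 0.39808
  -P(2)·log₂(P(2)) = -(0.1608)·log₂(0.1608) = 0.42398
  -P(3)·log₂(P(3)) = -(0.3599)·log₂(0.3599) = 0.53061
  -P(4)·log₂(P(4)) = -(0.3386)·log₂(0.3386) = 0.52901
H(P) = 0.39808 + 0.42398 + 0.53061 + 0.52901 = 1.88168 bits

log₂(4) = 2.00000 bits

D_KL(P||U) = 2.00000 - 1.88168 = 0.11832 ≈ 0.1183 bits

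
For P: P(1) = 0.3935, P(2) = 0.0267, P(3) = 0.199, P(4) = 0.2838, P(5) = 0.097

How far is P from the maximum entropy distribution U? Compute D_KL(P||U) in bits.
0.3472 bits

U(i) = 1/5 for all i

D_KL(P||U) = Σ P(x) log₂(P(x) / (1/5))
           = Σ P(x) log₂(P(x)) + log₂(5)
           = log₂(5) - H(P)

H(P) = -Σ P(x) log₂(P(x)):
  -P(1)·log₂(P(1)) = -(0.3935)·log₂(0.3935) = 0.52948
  -P(2)·log₂(P(2)) = -(0.0267)·log₂(0.0267) = 0.13956
  -P(3)·log₂(P(3)) = -(0.199)·log₂(0.199) = 0.46350
  -P(4)·log₂(P(4)) = -(0.2838)·log₂(0.2838) = 0.51568
  -P(5)·log₂(P(5)) = -(0.097)·log₂(0.097) = 0.32649
H(P) = 0.52948 + 0.13956 + 0.46350 + 0.51568 + 0.32649 = 1.97471 bits

log₂(5) = 2.32193 bits

D_KL(P||U) = 2.32193 - 1.97471 = 0.34722 ≈ 0.3472 bits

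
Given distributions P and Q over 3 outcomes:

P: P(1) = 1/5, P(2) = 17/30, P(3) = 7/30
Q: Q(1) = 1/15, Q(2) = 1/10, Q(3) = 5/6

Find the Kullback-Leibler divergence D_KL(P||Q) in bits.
1.3066 bits

D_KL(P||Q) = Σ P(x) log₂(P(x)/Q(x))

Computing term by term:
  P(1)·log₂(P(1)/Q(1)) = (1/5)·log₂((1/5)/(1/15)) = 0.31699
  P(2)·log₂(P(2)/Q(2)) = (17/30)·log₂((17/30)/(1/10)) = 1.41808
  P(3)·log₂(P(3)/Q(3)) = (7/30)·log₂((7/30)/(5/6)) = -0.42852

D_KL(P||Q) = 0.31699 + 1.41808 - 0.42852 = 1.30655 ≈ 1.3066 bits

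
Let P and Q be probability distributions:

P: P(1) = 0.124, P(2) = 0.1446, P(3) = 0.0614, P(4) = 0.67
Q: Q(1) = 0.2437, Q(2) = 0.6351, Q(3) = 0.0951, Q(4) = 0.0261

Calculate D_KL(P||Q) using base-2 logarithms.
2.6686 bits

D_KL(P||Q) = Σ P(x) log₂(P(x)/Q(x))

Computing term by term:
  P(1)·log₂(P(1)/Q(1)) = 0.124·log₂(0.124/0.2437) = -0.12087
  P(2)·log₂(P(2)/Q(2)) = 0.1446·log₂(0.1446/0.6351) = -0.30871
  P(3)·log₂(P(3)/Q(3)) = 0.0614·log₂(0.0614/0.0951) = -0.03876
  P(4)·log₂(P(4)/Q(4)) = 0.67·log₂(0.67/0.0261) = 3.13697

D_KL(P||Q) = -0.12087 - 0.30871 - 0.03876 + 3.13697 = 2.66863 ≈ 2.6686 bits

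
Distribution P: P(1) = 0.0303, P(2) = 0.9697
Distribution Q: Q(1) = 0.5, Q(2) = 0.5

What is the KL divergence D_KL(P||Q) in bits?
0.8041 bits

D_KL(P||Q) = Σ P(x) log₂(P(x)/Q(x))

Computing term by term:
  P(1)·log₂(P(1)/Q(1)) = 0.0303·log₂(0.0303/0.5) = -0.12255
  P(2)·log₂(P(2)/Q(2)) = 0.9697·log₂(0.9697/0.5) = 0.92666

D_KL(P||Q) = -0.12255 + 0.92666 = 0.80411 ≈ 0.8041 bits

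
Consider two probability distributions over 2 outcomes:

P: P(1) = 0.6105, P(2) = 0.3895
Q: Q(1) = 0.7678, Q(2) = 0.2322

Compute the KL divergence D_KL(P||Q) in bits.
0.0888 bits

D_KL(P||Q) = Σ P(x) log₂(P(x)/Q(x))

Computing term by term:
  P(1)·log₂(P(1)/Q(1)) = 0.6105·log₂(0.6105/0.7678) = -0.20192
  P(2)·log₂(P(2)/Q(2)) = 0.3895·log₂(0.3895/0.2322) = 0.29067

D_KL(P||Q) = -0.20192 + 0.29067 = 0.08875 ≈ 0.0888 bits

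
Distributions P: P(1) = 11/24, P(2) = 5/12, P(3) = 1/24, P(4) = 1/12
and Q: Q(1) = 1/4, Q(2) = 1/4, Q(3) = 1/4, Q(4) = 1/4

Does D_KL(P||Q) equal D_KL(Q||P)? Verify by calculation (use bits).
D_KL(P||Q) = 0.4681 bits, D_KL(Q||P) = 0.6396 bits. No — D_KL(P||Q) ≠ D_KL(Q||P) for this pair.

D_KL(P||Q) = Σ P(x) log₂(P(x)/Q(x))

Computing term by term:
  P(1)·log₂(P(1)/Q(1)) = (11/24)·log₂((11/24)/(1/4)) = 0.40080
  P(2)·log₂(P(2)/Q(2)) = (5/12)·log₂((5/12)/(1/4)) = 0.30707
  P(3)·log₂(P(3)/Q(3)) = (1/24)·log₂((1/24)/(1/4)) = -0.10771
  P(4)·log₂(P(4)/Q(4)) = (1/12)·log₂((1/12)/(1/4)) = -0.13208

D_KL(P||Q) = 0.40080 + 0.30707 - 0.10771 - 0.13208 = 0.46808 ≈ 0.4681 bits

D_KL(Q||P) = Σ Q(x) log₂(Q(x)/P(x))

Computing term by term:
  Q(1)·log₂(Q(1)/P(1)) = (1/4)·log₂((1/4)/(11/24)) = -0.21862
  Q(2)·log₂(Q(2)/P(2)) = (1/4)·log₂((1/4)/(5/12)) = -0.18424
  Q(3)·log₂(Q(3)/P(3)) = (1/4)·log₂((1/4)/(1/24)) = 0.64624
  Q(4)·log₂(Q(4)/P(4)) = (1/4)·log₂((1/4)/(1/12)) = 0.39624

D_KL(Q||P) = -0.21862 - 0.18424 + 0.64624 + 0.39624 = 0.63962 ≈ 0.6396 bits

These are NOT equal (difference: 0.1715 bits). KL divergence is asymmetric: D_KL(P||Q) ≠ D_KL(Q||P) in general.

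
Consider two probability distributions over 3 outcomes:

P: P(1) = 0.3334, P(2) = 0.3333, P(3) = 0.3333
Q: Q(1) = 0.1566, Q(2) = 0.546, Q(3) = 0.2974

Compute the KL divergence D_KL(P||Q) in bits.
0.1809 bits

D_KL(P||Q) = Σ P(x) log₂(P(x)/Q(x))

Computing term by term:
  P(1)·log₂(P(1)/Q(1)) = 0.3334·log₂(0.3334/0.1566) = 0.36346
  P(2)·log₂(P(2)/Q(2)) = 0.3333·log₂(0.3333/0.546) = -0.23734
  P(3)·log₂(P(3)/Q(3)) = 0.3333·log₂(0.3333/0.2974) = 0.05480

D_KL(P||Q) = 0.36346 - 0.23734 + 0.05480 = 0.18092 ≈ 0.1809 bits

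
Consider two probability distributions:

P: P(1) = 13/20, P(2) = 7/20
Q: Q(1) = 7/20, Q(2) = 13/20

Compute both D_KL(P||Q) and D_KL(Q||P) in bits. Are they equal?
D_KL(P||Q) = 0.2679 bits, D_KL(Q||P) = 0.2679 bits. Yes, in this case they are equal (although KL divergence is not symmetric in general).

D_KL(P||Q) = Σ P(x) log₂(P(x)/Q(x))

Computing term by term:
  P(1)·log₂(P(1)/Q(1)) = (13/20)·log₂((13/20)/(7/20)) = 0.58051
  P(2)·log₂(P(2)/Q(2)) = (7/20)·log₂((7/20)/(13/20)) = -0.31258

D_KL(P||Q) = 0.58051 - 0.31258 = 0.26793 ≈ 0.2679 bits

D_KL(Q||P) = Σ Q(x) log₂(Q(x)/P(x))

Computing term by term:
  Q(1)·log₂(Q(1)/P(1)) = (7/20)·log₂((7/20)/(13/20)) = -0.31258
  Q(2)·log₂(Q(2)/P(2)) = (13/20)·log₂((13/20)/(7/20)) = 0.58051

D_KL(Q||P) = -0.31258 + 0.58051 = 0.26793 ≈ 0.2679 bits

These ARE equal here. Q is P with outcomes relabeled (Q(1) = P(2), Q(2) = P(1)) by a relabeling that is its own inverse, so the two sums contain exactly the same terms in a different order. This is a special case — KL divergence is not symmetric in general: D_KL(P||Q) ≠ D_KL(Q||P) for most P, Q.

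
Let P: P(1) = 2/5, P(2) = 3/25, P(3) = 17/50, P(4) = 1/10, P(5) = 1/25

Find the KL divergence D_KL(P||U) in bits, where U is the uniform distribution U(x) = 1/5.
0.3790 bits

U(i) = 1/5 for all i

D_KL(P||U) = Σ P(x) log₂(P(x) / (1/5))
           = Σ P(x) log₂(P(x)) + log₂(5)
           = log₂(5) - H(P)

H(P) = -Σ P(x) log₂(P(x)):
  -P(1)·log₂(P(1)) = -(2/5)·log₂(2/5) = 0.52877
  -P(2)·log₂(P(2)) = -(3/25)·log₂(3/25) = 0.36707
  -P(3)·log₂(P(3)) = -(17/50)·log₂(17/50) = 0.52917
  -P(4)·log₂(P(4)) = -(1/10)·log₂(1/10) = 0.33219
  -P(5)·log₂(P(5)) = -(1/25)·log₂(1/25) = 0.18575
H(P) = 0.52877 + 0.36707 + 0.52917 + 0.33219 + 0.18575 = 1.94295 bits

log₂(5) = 2.32193 bits

D_KL(P||U) = 2.32193 - 1.94295 = 0.37898 ≈ 0.3790 bits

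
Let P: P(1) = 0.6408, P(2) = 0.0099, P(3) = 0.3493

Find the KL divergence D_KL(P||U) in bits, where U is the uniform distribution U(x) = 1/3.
0.5776 bits

U(i) = 1/3 for all i

D_KL(P||U) = Σ P(x) log₂(P(x) / (1/3))
           = Σ P(x) log₂(P(x)) + log₂(3)
           = log₂(3) - H(P)

H(P) = -Σ P(x) log₂(P(x)):
  -P(1)·log₂(P(1)) = -(0.6408)·log₂(0.6408) = 0.41143
  -P(2)·log₂(P(2)) = -(0.0099)·log₂(0.0099) = 0.06592
  -P(3)·log₂(P(3)) = -(0.3493)·log₂(0.3493) = 0.53005
H(P) = 0.41143 + 0.06592 + 0.53005 = 1.00740 bits

log₂(3) = 1.58496 bits

D_KL(P||U) = 1.58496 - 1.00740 = 0.57756 ≈ 0.5776 bits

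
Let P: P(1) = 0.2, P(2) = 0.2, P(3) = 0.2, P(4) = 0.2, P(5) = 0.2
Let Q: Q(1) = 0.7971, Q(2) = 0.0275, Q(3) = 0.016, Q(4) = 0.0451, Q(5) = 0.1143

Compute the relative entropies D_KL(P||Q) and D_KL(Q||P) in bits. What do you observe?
D_KL(P||Q) = 1.4935 bits, D_KL(Q||P) = 1.2638 bits. The two directions give different values (D_KL(P||Q) exceeds D_KL(Q||P) by 0.2297 bits): KL divergence is asymmetric.

D_KL(P||Q) = Σ P(x) log₂(P(x)/Q(x))

Computing term by term:
  P(1)·log₂(P(1)/Q(1)) = 0.2·log₂(0.2/0.7971) = -0.39895
  P(2)·log₂(P(2)/Q(2)) = 0.2·log₂(0.2/0.0275) = 0.57250
  P(3)·log₂(P(3)/Q(3)) = 0.2·log₂(0.2/0.016) = 0.72877
  P(4)·log₂(P(4)/Q(4)) = 0.2·log₂(0.2/0.0451) = 0.42976
  P(5)·log₂(P(5)/Q(5)) = 0.2·log₂(0.2/0.1143) = 0.16143

D_KL(P||Q) = -0.39895 + 0.57250 + 0.72877 + 0.42976 + 0.16143 = 1.49351 ≈ 1.4935 bits

D_KL(Q||P) = Σ Q(x) log₂(Q(x)/P(x))

Computing term by term:
  Q(1)·log₂(Q(1)/P(1)) = 0.7971·log₂(0.7971/0.2) = 1.59002
  Q(2)·log₂(Q(2)/P(2)) = 0.0275·log₂(0.0275/0.2) = -0.07872
  Q(3)·log₂(Q(3)/P(3)) = 0.016·log₂(0.016/0.2) = -0.05830
  Q(4)·log₂(Q(4)/P(4)) = 0.0451·log₂(0.0451/0.2) = -0.09691
  Q(5)·log₂(Q(5)/P(5)) = 0.1143·log₂(0.1143/0.2) = -0.09226

D_KL(Q||P) = 1.59002 - 0.07872 - 0.05830 - 0.09691 - 0.09226 = 1.26383 ≈ 1.2638 bits

These are NOT equal (difference: 0.2297 bits). KL divergence is asymmetric: D_KL(P||Q) ≠ D_KL(Q||P) in general.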